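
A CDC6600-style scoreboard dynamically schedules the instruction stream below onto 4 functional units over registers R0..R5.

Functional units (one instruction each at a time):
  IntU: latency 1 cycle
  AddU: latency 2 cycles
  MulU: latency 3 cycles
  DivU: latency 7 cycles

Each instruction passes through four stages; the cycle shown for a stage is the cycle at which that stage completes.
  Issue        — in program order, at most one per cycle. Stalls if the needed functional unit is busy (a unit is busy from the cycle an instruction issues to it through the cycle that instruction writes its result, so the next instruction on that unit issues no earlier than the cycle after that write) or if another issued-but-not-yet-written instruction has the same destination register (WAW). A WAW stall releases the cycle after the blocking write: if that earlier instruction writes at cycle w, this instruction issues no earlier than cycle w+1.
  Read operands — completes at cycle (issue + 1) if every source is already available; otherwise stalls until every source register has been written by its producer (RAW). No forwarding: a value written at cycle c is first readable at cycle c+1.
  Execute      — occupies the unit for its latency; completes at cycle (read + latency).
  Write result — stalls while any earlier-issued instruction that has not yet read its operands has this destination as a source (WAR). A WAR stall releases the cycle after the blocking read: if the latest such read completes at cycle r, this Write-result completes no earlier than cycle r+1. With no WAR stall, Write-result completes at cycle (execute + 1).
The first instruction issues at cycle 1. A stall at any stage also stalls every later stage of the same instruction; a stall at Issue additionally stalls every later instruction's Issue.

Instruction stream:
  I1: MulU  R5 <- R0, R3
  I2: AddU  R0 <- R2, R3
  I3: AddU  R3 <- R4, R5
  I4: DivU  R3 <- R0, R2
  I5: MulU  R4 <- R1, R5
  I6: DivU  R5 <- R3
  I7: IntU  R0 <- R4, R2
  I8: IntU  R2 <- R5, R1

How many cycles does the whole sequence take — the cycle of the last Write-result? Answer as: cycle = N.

I1: IS=1 RO=2 EX=5 WR=6
I2: IS=2 RO=3 EX=5 WR=6
I3: IS=7 RO=8 EX=10 WR=11  [struct: AddU busy until I2 writes@6]
I4: IS=12 RO=13 EX=20 WR=21  [WAW R3: wait I3 write@11]
I5: IS=13 RO=14 EX=17 WR=18
I6: IS=22 RO=23 EX=30 WR=31  [struct: DivU busy until I4 writes@21]
I7: IS=23 RO=24 EX=25 WR=26
I8: IS=27 RO=32 EX=33 WR=34  [struct: IntU busy until I7 writes@26; RAW R5: wait I6 write@31]

cycle = 34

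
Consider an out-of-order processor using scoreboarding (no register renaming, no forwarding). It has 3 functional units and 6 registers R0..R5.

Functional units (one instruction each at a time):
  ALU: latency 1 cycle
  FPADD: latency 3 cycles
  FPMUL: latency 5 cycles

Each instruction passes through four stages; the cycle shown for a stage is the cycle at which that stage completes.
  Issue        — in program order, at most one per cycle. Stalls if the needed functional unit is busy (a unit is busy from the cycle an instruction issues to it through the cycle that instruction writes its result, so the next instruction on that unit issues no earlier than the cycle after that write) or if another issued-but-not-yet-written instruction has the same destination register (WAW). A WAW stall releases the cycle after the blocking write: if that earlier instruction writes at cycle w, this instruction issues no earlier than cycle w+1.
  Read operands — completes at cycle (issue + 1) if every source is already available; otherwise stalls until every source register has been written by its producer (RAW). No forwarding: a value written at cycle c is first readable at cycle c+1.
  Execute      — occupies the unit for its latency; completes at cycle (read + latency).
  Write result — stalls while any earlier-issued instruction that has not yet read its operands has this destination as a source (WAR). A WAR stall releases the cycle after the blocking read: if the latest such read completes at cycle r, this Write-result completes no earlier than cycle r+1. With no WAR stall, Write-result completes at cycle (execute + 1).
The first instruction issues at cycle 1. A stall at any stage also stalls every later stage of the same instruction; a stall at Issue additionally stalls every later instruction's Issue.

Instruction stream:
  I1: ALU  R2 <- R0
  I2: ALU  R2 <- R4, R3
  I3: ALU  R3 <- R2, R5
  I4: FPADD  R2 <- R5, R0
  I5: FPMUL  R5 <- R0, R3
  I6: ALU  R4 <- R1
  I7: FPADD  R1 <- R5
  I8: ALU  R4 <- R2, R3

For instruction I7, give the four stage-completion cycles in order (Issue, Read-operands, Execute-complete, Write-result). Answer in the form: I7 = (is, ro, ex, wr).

I7 = (16, 20, 23, 24)

cycle 1: I1 issues→ALU
cycle 2: I1 reads
cycle 3: I1 exec-done
cycle 4: I1 writes R2
cycle 5: I2 issues→ALU
cycle 6: I2 reads
cycle 7: I2 exec-done
cycle 8: I2 writes R2
cycle 9: I3 issues→ALU
cycle 10: I3 reads · I4 issues→FPADD
cycle 11: I3 exec-done · I4 reads · I5 issues→FPMUL
cycle 12: I3 writes R3
cycle 13: I5 reads · I6 issues→ALU
cycle 14: I4 exec-done · I6 reads
cycle 15: I4 writes R2 · I6 exec-done
cycle 16: I6 writes R4 · I7 issues→FPADD
cycle 17: I8 issues→ALU
cycle 18: I5 exec-done · I8 reads
cycle 19: I5 writes R5 · I8 exec-done
cycle 20: I7 reads · I8 writes R4
cycle 23: I7 exec-done
cycle 24: I7 writes R1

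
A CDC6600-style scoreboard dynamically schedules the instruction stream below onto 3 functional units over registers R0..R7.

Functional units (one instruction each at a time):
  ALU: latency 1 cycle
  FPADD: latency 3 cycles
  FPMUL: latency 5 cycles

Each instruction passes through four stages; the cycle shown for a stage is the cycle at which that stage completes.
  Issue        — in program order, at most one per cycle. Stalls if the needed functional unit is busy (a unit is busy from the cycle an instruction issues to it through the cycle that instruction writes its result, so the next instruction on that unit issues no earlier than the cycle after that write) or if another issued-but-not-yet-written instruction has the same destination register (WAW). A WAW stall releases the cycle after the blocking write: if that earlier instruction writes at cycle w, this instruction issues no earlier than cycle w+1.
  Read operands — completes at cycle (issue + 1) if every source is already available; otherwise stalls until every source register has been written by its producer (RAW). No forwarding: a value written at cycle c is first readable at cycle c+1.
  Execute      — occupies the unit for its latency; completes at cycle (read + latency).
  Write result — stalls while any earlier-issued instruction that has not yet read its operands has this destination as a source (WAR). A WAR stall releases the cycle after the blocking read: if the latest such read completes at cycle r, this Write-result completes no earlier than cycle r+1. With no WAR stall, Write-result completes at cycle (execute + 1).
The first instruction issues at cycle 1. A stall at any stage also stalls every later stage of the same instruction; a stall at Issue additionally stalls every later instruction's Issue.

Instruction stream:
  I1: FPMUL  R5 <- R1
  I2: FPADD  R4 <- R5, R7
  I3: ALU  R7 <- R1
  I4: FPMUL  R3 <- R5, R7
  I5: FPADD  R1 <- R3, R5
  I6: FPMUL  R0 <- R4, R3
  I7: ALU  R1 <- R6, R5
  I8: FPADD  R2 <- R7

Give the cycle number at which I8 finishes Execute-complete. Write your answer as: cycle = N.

cycle 1: I1 dispatched to FPMUL
cycle 2: I1 operands ready · I2 dispatched to FPADD
cycle 3: I3 dispatched to ALU
cycle 4: I3 operands ready
cycle 5: I3 complete
cycle 7: I1 complete
cycle 8: R5←I1
cycle 9: I2 operands ready · I4 dispatched to FPMUL
cycle 10: R7←I3
cycle 11: I4 operands ready
cycle 12: I2 complete
cycle 13: R4←I2
cycle 14: I5 dispatched to FPADD
cycle 16: I4 complete
cycle 17: R3←I4
cycle 18: I5 operands ready · I6 dispatched to FPMUL
cycle 19: I6 operands ready
cycle 21: I5 complete
cycle 22: R1←I5
cycle 23: I7 dispatched to ALU
cycle 24: I6 complete · I7 operands ready · I8 dispatched to FPADD
cycle 25: R0←I6 · I7 complete · I8 operands ready
cycle 26: R1←I7
cycle 28: I8 complete
cycle 29: R2←I8

cycle = 28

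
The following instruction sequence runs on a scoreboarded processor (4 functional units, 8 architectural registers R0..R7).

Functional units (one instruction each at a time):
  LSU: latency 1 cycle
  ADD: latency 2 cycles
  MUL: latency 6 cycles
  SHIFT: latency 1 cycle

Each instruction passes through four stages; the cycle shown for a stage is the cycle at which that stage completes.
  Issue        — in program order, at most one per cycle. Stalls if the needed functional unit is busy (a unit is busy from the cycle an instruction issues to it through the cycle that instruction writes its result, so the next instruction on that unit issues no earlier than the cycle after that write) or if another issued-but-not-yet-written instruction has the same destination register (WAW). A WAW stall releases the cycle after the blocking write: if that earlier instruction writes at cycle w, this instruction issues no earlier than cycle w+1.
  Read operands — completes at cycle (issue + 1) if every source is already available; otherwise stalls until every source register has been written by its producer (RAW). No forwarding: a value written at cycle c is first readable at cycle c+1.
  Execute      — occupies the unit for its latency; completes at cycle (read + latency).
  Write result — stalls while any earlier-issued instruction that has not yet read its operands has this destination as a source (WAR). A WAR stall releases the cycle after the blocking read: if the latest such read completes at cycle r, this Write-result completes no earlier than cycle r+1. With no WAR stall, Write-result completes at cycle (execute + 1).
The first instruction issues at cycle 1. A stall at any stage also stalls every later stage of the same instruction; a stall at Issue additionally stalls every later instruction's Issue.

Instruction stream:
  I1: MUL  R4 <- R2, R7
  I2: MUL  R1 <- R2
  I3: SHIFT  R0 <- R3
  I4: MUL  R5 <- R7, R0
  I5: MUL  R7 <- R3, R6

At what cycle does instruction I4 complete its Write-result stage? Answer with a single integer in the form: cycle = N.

cycle = 27

t=1  issue I1 (MUL)
t=2  I1 read-ops
t=8  I1 finished on MUL
t=9  I1→R4
t=10  issue I2 (MUL)
t=11  I2 read-ops; issue I3 (SHIFT)
t=12  I3 read-ops
t=13  I3 finished on SHIFT
t=14  I3→R0
t=17  I2 finished on MUL
t=18  I2→R1
t=19  issue I4 (MUL)
t=20  I4 read-ops
t=26  I4 finished on MUL
t=27  I4→R5
t=28  issue I5 (MUL)
t=29  I5 read-ops
t=35  I5 finished on MUL
t=36  I5→R7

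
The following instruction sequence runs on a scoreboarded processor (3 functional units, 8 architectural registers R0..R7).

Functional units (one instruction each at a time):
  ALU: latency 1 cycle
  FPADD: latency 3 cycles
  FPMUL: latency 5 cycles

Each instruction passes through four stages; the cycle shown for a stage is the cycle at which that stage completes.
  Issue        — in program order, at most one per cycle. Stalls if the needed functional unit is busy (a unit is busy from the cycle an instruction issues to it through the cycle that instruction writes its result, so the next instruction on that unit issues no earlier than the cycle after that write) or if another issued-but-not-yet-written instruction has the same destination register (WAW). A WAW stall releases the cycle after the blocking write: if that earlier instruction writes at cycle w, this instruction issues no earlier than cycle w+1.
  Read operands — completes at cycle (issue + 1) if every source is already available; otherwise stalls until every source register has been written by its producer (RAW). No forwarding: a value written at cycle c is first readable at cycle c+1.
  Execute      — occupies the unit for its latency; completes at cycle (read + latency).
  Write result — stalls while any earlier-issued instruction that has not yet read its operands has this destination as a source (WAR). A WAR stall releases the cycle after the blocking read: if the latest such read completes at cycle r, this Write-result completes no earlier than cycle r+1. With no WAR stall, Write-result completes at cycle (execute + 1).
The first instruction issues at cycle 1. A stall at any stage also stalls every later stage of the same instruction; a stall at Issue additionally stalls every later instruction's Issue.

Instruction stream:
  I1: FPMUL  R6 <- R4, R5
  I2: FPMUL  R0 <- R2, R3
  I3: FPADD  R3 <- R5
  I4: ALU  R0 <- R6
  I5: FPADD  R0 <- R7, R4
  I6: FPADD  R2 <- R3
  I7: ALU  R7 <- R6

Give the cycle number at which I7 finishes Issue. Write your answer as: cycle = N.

I1  is:1  ro:2  ex:7  wr:8
I2  is:9  ro:10  ex:15  wr:16  — struct: FPMUL busy until I1 writes@8
I3  is:10  ro:11  ex:14  wr:15
I4  is:17  ro:18  ex:19  wr:20  — WAW R0: wait I2 write@16
I5  is:21  ro:22  ex:25  wr:26  — WAW R0: wait I4 write@20
I6  is:27  ro:28  ex:31  wr:32  — struct: FPADD busy until I5 writes@26
I7  is:28  ro:29  ex:30  wr:31

cycle = 28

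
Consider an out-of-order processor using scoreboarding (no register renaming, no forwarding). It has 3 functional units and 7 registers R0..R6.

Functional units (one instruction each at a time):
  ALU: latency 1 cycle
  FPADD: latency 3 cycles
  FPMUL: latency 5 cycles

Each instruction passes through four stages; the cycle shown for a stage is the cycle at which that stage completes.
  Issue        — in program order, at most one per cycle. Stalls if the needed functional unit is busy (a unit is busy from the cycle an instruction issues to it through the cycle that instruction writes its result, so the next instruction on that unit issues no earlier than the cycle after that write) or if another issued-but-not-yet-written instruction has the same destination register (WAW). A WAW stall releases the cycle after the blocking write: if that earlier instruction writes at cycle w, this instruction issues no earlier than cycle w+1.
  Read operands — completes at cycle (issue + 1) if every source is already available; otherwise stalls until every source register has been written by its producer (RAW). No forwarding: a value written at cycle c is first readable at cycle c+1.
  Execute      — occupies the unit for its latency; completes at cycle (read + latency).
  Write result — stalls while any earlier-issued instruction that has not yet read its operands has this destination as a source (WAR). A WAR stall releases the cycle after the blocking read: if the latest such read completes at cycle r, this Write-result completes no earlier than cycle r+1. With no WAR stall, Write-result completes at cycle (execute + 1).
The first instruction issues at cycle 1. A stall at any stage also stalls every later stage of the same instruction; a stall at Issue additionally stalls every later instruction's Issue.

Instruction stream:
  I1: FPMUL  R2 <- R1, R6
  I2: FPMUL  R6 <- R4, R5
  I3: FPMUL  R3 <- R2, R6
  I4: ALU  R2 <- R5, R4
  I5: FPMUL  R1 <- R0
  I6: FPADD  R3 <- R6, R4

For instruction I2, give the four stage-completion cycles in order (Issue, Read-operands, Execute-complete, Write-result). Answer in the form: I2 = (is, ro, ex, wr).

I2 = (9, 10, 15, 16)

  I1 | 1 | 2 | 7 | 8
  I2 | 9 | 10 | 15 | 16   struct: FPMUL busy until I1 writes@8
  I3 | 17 | 18 | 23 | 24   struct: FPMUL busy until I2 writes@16
  I4 | 18 | 19 | 20 | 21
  I5 | 25 | 26 | 31 | 32   struct: FPMUL busy until I3 writes@24
  I6 | 26 | 27 | 30 | 31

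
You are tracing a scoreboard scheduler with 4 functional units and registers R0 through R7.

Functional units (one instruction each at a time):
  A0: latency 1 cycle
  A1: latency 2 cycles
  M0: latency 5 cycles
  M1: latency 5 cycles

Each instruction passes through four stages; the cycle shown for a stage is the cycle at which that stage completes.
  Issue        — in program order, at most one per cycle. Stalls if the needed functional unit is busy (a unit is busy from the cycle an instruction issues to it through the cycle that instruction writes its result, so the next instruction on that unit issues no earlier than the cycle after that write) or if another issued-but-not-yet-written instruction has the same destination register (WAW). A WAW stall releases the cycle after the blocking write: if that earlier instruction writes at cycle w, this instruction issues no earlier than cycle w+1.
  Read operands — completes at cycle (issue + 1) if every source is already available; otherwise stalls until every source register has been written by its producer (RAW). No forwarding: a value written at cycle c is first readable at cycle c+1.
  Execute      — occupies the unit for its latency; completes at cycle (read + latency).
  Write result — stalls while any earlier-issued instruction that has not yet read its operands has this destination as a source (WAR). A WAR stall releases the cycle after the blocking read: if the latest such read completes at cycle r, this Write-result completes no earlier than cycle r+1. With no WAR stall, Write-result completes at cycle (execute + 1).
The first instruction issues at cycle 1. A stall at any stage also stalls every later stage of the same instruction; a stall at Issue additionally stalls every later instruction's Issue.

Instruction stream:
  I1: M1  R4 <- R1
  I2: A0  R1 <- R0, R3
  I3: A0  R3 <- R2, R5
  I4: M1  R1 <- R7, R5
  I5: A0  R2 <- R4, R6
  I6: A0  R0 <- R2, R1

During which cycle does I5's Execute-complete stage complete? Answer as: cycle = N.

cycle = 12

I1  is:1  ro:2  ex:7  wr:8
I2  is:2  ro:3  ex:4  wr:5
I3  is:6  ro:7  ex:8  wr:9  — struct: A0 busy until I2 writes@5
I4  is:9  ro:10  ex:15  wr:16  — struct: M1 busy until I1 writes@8
I5  is:10  ro:11  ex:12  wr:13
I6  is:14  ro:17  ex:18  wr:19  — struct: A0 busy until I5 writes@13, RAW R1: wait I4 write@16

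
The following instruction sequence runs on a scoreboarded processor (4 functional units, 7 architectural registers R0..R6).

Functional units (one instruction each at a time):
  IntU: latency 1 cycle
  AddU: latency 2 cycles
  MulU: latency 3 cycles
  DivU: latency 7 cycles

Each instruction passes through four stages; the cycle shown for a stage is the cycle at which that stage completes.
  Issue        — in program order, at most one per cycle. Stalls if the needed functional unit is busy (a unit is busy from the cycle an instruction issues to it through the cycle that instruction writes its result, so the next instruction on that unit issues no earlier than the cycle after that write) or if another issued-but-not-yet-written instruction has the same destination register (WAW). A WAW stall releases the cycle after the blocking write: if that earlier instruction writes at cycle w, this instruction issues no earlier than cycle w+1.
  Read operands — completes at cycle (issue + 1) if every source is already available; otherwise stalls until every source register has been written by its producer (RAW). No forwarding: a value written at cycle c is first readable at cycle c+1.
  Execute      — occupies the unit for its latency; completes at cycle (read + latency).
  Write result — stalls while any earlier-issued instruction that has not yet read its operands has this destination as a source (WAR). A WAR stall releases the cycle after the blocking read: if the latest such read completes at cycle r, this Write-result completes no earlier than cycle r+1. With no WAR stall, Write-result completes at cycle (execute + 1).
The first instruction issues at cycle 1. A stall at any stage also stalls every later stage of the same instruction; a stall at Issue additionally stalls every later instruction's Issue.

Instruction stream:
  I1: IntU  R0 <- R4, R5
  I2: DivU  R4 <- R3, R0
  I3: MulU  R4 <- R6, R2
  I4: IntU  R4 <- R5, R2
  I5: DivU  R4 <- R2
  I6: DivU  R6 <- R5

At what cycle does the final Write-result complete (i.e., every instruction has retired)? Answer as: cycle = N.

t=1  I1 dispatched to IntU
t=2  I1 operands ready · I2 dispatched to DivU
t=3  I1 complete
t=4  R0←I1
t=5  I2 operands ready
t=12  I2 complete
t=13  R4←I2
t=14  I3 dispatched to MulU
t=15  I3 operands ready
t=18  I3 complete
t=19  R4←I3
t=20  I4 dispatched to IntU
t=21  I4 operands ready
t=22  I4 complete
t=23  R4←I4
t=24  I5 dispatched to DivU
t=25  I5 operands ready
t=32  I5 complete
t=33  R4←I5
t=34  I6 dispatched to DivU
t=35  I6 operands ready
t=42  I6 complete
t=43  R6←I6

cycle = 43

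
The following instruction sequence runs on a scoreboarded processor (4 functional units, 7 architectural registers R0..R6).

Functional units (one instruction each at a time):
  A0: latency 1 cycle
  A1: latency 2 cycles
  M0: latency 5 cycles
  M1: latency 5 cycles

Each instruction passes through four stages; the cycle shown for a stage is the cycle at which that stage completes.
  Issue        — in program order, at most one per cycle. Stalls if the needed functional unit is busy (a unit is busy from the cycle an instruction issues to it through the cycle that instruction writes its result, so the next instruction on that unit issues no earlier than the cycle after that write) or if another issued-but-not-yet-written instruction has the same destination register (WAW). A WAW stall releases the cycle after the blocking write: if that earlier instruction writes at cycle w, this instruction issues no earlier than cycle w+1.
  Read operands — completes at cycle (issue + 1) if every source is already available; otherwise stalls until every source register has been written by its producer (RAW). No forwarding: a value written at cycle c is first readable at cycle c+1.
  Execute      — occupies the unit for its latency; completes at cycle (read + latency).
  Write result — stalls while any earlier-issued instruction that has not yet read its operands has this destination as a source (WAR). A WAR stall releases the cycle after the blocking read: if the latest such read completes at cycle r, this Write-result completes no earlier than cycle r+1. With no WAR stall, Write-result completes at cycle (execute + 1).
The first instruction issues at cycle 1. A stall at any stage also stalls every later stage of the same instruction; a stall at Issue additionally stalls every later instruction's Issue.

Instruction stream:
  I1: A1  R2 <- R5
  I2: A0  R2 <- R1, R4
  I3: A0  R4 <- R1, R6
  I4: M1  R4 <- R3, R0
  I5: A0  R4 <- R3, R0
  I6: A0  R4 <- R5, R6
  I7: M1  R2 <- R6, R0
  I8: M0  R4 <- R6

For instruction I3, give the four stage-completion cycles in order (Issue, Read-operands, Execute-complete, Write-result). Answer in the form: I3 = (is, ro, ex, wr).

I1: IS=1 RO=2 EX=4 WR=5
I2: IS=6 RO=7 EX=8 WR=9  [WAW R2: wait I1 write@5]
I3: IS=10 RO=11 EX=12 WR=13  [struct: A0 busy until I2 writes@9]
I4: IS=14 RO=15 EX=20 WR=21  [WAW R4: wait I3 write@13]
I5: IS=22 RO=23 EX=24 WR=25  [WAW R4: wait I4 write@21]
I6: IS=26 RO=27 EX=28 WR=29  [struct: A0 busy until I5 writes@25]
I7: IS=27 RO=28 EX=33 WR=34
I8: IS=30 RO=31 EX=36 WR=37  [WAW R4: wait I6 write@29]

I3 = (10, 11, 12, 13)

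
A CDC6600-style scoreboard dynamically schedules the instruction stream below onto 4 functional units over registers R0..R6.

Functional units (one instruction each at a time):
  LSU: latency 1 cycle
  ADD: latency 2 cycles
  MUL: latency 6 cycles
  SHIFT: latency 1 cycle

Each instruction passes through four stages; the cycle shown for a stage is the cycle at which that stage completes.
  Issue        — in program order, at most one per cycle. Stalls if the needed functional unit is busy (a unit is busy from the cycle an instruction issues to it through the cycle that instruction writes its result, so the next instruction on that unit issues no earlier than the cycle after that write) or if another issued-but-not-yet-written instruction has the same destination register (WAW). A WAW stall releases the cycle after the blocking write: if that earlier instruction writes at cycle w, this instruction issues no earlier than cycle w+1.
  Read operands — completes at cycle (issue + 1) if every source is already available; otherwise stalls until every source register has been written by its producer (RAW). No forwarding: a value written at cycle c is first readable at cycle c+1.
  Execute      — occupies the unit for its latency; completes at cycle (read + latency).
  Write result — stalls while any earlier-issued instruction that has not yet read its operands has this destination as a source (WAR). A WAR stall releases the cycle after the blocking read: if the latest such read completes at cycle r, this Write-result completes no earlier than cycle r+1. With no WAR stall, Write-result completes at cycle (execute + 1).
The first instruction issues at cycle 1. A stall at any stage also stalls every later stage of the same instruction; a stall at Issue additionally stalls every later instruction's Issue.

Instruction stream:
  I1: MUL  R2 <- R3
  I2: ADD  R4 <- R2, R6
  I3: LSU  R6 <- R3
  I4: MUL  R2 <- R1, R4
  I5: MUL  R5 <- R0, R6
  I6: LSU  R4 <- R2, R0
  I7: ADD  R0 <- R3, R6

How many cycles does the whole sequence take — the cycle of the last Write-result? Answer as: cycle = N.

cycle = 30

[I1] 1/2/8/9
[I2] 2/10/12/13  (RAW R2: wait I1 write@9)
[I3] 3/4/5/11  (WAR R6: wait I2 read@10)
[I4] 10/14/20/21  (struct: MUL busy until I1 writes@9; RAW R4: wait I2 write@13)
[I5] 22/23/29/30  (struct: MUL busy until I4 writes@21)
[I6] 23/24/25/26
[I7] 24/25/27/28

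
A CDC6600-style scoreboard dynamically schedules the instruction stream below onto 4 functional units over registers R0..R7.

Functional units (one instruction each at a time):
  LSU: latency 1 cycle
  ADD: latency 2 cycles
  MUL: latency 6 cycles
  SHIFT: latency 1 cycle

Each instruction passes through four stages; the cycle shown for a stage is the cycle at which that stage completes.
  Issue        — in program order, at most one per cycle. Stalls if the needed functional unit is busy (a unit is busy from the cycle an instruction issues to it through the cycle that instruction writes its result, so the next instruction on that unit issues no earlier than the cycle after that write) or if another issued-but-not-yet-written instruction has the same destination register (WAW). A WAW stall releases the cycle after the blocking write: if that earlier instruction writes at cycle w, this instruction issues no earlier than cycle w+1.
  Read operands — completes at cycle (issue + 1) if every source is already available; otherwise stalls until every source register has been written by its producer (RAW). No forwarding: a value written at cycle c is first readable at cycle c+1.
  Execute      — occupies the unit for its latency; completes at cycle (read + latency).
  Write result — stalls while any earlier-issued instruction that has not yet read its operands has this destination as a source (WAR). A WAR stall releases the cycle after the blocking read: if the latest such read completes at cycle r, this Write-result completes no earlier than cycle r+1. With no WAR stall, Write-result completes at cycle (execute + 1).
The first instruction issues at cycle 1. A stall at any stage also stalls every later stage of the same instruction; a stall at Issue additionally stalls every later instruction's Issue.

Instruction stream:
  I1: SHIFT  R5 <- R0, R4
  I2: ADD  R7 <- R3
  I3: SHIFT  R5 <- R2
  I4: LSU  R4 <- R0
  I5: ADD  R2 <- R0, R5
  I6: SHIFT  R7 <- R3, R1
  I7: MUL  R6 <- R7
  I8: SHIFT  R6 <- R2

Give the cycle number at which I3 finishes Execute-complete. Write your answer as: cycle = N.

c1: I1 issues→SHIFT
c2: I1 reads | I2 issues→ADD
c3: I1 exec-done | I2 reads
c4: I1 writes R5
c5: I2 exec-done | I3 issues→SHIFT
c6: I2 writes R7 | I3 reads | I4 issues→LSU
c7: I3 exec-done | I4 reads | I5 issues→ADD
c8: I3 writes R5 | I4 exec-done
c9: I4 writes R4 | I5 reads | I6 issues→SHIFT
c10: I6 reads | I7 issues→MUL
c11: I5 exec-done | I6 exec-done
c12: I5 writes R2 | I6 writes R7
c13: I7 reads
c19: I7 exec-done
c20: I7 writes R6
c21: I8 issues→SHIFT
c22: I8 reads
c23: I8 exec-done
c24: I8 writes R6

cycle = 7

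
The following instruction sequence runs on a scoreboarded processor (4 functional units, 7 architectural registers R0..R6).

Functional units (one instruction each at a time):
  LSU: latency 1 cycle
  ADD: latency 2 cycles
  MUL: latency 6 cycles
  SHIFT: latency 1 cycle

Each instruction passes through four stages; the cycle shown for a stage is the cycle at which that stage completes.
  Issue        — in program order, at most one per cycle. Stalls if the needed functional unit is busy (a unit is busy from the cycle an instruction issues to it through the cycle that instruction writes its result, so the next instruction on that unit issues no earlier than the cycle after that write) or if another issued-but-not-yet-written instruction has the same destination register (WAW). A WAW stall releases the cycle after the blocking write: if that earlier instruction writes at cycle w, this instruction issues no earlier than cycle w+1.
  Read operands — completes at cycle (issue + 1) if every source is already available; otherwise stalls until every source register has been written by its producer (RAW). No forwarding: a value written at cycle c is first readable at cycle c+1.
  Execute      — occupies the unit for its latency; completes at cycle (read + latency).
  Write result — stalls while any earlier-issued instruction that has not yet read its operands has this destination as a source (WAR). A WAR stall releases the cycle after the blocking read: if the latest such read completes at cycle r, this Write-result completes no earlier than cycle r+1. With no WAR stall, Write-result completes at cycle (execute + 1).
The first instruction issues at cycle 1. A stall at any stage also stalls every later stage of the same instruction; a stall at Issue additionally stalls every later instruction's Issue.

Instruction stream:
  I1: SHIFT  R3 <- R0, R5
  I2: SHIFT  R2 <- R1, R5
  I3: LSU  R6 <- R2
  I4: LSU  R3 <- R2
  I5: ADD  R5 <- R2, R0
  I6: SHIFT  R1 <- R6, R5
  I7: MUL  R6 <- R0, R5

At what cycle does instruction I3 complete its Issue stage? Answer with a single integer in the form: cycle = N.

c1: issue I1 (SHIFT)
c2: I1 read-ops
c3: I1 finished on SHIFT
c4: I1→R3
c5: issue I2 (SHIFT)
c6: I2 read-ops · issue I3 (LSU)
c7: I2 finished on SHIFT
c8: I2→R2
c9: I3 read-ops
c10: I3 finished on LSU
c11: I3→R6
c12: issue I4 (LSU)
c13: I4 read-ops · issue I5 (ADD)
c14: I4 finished on LSU · I5 read-ops · issue I6 (SHIFT)
c15: I4→R3 · issue I7 (MUL)
c16: I5 finished on ADD
c17: I5→R5
c18: I6 read-ops · I7 read-ops
c19: I6 finished on SHIFT
c20: I6→R1
c24: I7 finished on MUL
c25: I7→R6

cycle = 6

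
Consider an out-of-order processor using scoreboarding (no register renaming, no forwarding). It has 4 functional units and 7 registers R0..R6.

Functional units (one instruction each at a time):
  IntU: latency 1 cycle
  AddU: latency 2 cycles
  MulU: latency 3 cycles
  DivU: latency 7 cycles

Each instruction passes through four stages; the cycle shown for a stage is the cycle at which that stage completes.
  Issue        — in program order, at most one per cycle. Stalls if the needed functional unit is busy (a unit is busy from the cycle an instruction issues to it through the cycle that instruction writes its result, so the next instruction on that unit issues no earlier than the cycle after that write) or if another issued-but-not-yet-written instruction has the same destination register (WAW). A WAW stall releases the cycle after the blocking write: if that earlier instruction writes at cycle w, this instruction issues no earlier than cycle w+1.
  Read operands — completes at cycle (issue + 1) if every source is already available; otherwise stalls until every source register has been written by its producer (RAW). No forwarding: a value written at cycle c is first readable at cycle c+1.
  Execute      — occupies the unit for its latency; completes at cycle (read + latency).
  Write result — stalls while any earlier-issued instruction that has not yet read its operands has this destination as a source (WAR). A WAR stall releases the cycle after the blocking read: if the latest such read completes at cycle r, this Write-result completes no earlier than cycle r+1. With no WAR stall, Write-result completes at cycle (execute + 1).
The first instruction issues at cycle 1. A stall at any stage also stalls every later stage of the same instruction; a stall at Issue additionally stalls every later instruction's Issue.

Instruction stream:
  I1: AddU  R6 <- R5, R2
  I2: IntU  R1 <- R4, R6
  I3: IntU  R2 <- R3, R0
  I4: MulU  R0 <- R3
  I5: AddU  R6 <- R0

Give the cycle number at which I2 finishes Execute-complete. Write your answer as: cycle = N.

cycle = 7

I1  is:1  ro:2  ex:4  wr:5
I2  is:2  ro:6  ex:7  wr:8  — RAW R6: wait I1 write@5
I3  is:9  ro:10  ex:11  wr:12  — struct: IntU busy until I2 writes@8
I4  is:10  ro:11  ex:14  wr:15
I5  is:11  ro:16  ex:18  wr:19  — RAW R0: wait I4 write@15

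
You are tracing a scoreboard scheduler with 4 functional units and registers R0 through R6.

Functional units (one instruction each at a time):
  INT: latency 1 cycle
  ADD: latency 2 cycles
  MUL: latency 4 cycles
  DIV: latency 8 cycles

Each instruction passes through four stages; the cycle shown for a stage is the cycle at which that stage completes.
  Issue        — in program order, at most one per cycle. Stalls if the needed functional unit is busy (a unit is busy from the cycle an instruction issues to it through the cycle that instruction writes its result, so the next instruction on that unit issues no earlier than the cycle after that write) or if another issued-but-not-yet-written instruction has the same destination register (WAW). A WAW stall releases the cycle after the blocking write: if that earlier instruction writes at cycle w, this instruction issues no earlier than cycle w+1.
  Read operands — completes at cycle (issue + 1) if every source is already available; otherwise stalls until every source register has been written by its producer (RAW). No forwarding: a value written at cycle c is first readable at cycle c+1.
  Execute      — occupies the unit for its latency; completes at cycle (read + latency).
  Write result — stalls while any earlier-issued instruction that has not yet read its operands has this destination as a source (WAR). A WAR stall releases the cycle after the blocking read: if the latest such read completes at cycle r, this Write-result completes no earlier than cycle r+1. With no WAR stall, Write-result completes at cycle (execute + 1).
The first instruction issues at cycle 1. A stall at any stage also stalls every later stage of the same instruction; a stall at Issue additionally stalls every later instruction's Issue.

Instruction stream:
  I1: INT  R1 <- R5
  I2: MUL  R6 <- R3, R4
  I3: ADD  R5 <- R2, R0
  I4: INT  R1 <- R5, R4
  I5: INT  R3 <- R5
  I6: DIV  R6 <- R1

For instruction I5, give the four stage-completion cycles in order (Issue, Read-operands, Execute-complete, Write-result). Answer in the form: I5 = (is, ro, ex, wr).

I5 = (11, 12, 13, 14)

cycle 1: I1→INT
cycle 2: I1 RO; I2→MUL
cycle 3: I1 EX; I2 RO; I3→ADD
cycle 4: I1 WR R1; I3 RO
cycle 5: I4→INT
cycle 6: I3 EX
cycle 7: I2 EX; I3 WR R5
cycle 8: I2 WR R6; I4 RO
cycle 9: I4 EX
cycle 10: I4 WR R1
cycle 11: I5→INT
cycle 12: I5 RO; I6→DIV
cycle 13: I5 EX; I6 RO
cycle 14: I5 WR R3
cycle 21: I6 EX
cycle 22: I6 WR R6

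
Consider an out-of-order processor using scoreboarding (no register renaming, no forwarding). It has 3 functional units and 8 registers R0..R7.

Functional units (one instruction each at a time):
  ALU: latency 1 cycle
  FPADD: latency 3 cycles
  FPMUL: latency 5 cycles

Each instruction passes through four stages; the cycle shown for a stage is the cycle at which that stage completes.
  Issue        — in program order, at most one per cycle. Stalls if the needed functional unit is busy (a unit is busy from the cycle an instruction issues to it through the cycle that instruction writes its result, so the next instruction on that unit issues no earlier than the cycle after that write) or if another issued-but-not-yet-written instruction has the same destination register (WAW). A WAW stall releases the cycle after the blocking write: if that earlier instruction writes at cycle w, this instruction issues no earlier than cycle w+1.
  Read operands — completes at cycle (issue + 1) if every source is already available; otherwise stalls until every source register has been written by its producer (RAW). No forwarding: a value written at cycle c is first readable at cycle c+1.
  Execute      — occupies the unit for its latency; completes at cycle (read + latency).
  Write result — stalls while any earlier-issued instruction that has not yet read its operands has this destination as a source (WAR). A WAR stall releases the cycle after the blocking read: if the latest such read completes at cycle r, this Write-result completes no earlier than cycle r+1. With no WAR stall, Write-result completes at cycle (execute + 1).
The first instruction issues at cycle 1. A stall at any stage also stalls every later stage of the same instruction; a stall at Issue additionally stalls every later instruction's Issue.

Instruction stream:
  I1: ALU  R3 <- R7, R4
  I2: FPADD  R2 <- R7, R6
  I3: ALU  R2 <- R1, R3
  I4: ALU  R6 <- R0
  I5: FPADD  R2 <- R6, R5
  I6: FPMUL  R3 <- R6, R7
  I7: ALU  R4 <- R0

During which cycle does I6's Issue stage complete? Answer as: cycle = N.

t=1  issue I1 (ALU)
t=2  I1 read-ops · issue I2 (FPADD)
t=3  I1 finished on ALU · I2 read-ops
t=4  I1→R3
t=6  I2 finished on FPADD
t=7  I2→R2
t=8  issue I3 (ALU)
t=9  I3 read-ops
t=10  I3 finished on ALU
t=11  I3→R2
t=12  issue I4 (ALU)
t=13  I4 read-ops · issue I5 (FPADD)
t=14  I4 finished on ALU · issue I6 (FPMUL)
t=15  I4→R6
t=16  I5 read-ops · I6 read-ops · issue I7 (ALU)
t=17  I7 read-ops
t=18  I7 finished on ALU
t=19  I5 finished on FPADD · I7→R4
t=20  I5→R2
t=21  I6 finished on FPMUL
t=22  I6→R3

cycle = 14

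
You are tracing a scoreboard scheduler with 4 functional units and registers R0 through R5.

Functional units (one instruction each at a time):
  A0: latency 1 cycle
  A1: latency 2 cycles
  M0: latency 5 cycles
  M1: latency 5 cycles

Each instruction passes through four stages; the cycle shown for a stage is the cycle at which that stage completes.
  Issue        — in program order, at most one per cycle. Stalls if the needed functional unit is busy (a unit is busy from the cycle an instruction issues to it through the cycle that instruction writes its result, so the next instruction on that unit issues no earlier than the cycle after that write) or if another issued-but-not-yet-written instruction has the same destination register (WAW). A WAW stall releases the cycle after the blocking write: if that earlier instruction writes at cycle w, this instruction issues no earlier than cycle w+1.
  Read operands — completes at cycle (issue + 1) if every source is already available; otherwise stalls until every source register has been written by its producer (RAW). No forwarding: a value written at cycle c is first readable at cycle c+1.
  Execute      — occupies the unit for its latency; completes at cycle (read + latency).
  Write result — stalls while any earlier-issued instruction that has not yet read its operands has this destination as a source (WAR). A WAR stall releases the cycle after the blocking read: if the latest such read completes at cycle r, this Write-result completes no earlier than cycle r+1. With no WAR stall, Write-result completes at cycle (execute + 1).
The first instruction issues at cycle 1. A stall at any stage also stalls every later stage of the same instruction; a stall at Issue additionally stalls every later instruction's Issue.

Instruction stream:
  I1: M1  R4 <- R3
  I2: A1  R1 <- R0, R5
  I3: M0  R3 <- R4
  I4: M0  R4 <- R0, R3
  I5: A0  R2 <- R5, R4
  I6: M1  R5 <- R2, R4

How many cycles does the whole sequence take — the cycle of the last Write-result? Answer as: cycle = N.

  I1 | 1 | 2 | 7 | 8
  I2 | 2 | 3 | 5 | 6
  I3 | 3 | 9 | 14 | 15   RAW R4: wait I1 write@8
  I4 | 16 | 17 | 22 | 23   struct: M0 busy until I3 writes@15
  I5 | 17 | 24 | 25 | 26   RAW R4: wait I4 write@23
  I6 | 18 | 27 | 32 | 33   RAW R2: wait I5 write@26

cycle = 33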